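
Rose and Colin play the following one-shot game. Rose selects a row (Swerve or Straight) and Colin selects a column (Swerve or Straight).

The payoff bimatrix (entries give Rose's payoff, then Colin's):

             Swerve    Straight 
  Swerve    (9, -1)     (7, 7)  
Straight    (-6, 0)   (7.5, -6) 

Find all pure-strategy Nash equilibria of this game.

(Swerve, Swerve): Colin prefers Straight (7 > -1) — not an equilibrium.
(Swerve, Straight): Rose prefers Straight (7.5 > 7) — not an equilibrium.
(Straight, Swerve): Rose prefers Swerve (9 > -6) — not an equilibrium.
(Straight, Straight): Colin prefers Swerve (0 > -6) — not an equilibrium.

none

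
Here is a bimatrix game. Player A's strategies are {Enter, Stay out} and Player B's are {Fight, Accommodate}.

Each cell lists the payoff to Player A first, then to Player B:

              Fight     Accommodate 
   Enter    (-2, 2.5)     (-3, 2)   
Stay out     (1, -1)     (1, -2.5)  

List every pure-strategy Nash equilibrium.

(Enter, Fight): Player A prefers Stay out (1 > -2) — not an equilibrium.
(Enter, Accommodate): Player A prefers Stay out (1 > -3); Player B prefers Fight (2.5 > 2) — not an equilibrium.
(Stay out, Fight): Player A gets 1 ≥ -2 from Enter, and Player B gets -1 ≥ -2.5 from Accommodate — Nash equilibrium.
(Stay out, Accommodate): Player B prefers Fight (-1 > -2.5) — not an equilibrium.

(Stay out, Fight)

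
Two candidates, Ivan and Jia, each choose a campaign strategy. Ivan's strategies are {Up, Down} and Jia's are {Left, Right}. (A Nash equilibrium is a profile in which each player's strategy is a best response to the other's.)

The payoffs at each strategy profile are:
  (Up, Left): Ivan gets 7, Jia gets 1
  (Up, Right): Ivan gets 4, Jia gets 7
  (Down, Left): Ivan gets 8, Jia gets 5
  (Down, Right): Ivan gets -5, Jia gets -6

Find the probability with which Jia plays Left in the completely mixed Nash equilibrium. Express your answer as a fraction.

Let c be the probability that Jia plays Left. In a completely mixed equilibrium, Ivan must be indifferent between Up and Down.
Ivan's expected payoff from Up is 7c + 4(1−c); from Down it is 8c − 5(1−c).
Setting these equal: 3c + 4 = 13c − 5, so c = 9/10.

9/10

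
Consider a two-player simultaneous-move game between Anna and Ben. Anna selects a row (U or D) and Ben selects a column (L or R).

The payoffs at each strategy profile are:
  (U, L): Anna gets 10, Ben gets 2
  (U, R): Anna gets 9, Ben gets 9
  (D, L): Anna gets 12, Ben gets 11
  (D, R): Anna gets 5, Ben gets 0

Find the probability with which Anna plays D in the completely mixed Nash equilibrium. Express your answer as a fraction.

Let p be the probability that Anna plays U. In a completely mixed equilibrium, Ben must be indifferent between L and R.
Ben's expected payoff from L is 2p + 11(1−p); from R it is 9p.
Setting these equal: −9p + 11 = 9p, so p = 11/18.
Therefore Anna plays D with probability 1 − 11/18 = 7/18.

7/18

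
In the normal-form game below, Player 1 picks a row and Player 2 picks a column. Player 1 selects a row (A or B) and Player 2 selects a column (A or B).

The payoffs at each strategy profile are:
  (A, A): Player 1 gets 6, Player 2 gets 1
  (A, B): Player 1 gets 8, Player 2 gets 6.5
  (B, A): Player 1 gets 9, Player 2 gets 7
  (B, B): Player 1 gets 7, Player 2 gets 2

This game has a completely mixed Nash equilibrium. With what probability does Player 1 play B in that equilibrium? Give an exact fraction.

11/21

Let r be the probability that Player 1 plays A. In a completely mixed equilibrium, Player 2 must be indifferent between A and B.
Player 2's expected payoff from A is r + 7(1−r); from B it is 6.5r + 2(1−r).
Setting these equal: −6r + 7 = 4.5r + 2, so r = 10/21.
Therefore Player 1 plays B with probability 1 − 10/21 = 11/21.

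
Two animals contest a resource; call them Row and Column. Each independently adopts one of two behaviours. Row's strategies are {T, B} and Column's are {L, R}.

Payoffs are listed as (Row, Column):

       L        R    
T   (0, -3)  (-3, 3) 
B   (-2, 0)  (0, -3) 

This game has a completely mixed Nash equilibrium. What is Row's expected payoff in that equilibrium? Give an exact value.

-6/5

First find q, the probability Column plays L, from Row's indifference between T and B: −3(1−q) = −2q, giving q = 3/5.
Since Row is indifferent in equilibrium, Row's expected payoff equals the payoff from either row against (3/5, 2/5). Using T: −3(2/5) = -6/5.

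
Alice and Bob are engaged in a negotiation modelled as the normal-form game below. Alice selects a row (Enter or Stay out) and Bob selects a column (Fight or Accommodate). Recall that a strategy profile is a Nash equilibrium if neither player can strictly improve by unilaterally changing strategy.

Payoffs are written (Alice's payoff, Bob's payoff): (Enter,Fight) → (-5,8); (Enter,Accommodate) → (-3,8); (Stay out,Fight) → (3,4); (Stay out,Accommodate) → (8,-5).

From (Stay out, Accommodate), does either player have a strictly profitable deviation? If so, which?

Bob

Alice at (Stay out, Accommodate) earns 8; deviating to Enter yields -3 — not better.
Bob earns -5; deviating to Fight yields 4 — a strict improvement.
Only Bob has a strictly profitable deviation.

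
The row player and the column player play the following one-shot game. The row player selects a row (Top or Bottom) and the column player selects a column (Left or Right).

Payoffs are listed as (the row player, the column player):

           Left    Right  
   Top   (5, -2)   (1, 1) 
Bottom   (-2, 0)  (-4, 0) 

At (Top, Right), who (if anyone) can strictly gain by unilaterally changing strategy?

Neither

The row player at (Top, Right) earns 1; deviating to Bottom yields -4 — not better.
The column player earns 1; deviating to Left yields -2 — not better.
Neither player can strictly improve; the profile is a Nash equilibrium.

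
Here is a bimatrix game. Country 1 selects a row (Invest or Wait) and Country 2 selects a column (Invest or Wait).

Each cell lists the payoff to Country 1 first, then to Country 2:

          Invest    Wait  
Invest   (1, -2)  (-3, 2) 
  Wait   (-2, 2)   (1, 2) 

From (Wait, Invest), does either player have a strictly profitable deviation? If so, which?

Country 1 at (Wait, Invest) earns -2; deviating to Invest yields 1 — a strict improvement.
Country 2 earns 2; deviating to Wait yields 2 — not better.
Only Country 1 has a strictly profitable deviation.

Country 1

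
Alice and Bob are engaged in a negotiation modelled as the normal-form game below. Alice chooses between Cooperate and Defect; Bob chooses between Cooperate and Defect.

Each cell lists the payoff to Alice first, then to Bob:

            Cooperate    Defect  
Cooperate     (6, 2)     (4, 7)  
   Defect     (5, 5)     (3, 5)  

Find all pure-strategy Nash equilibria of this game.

(Cooperate, Defect)

(Cooperate, Cooperate): Bob prefers Defect (7 > 2) — not an equilibrium.
(Cooperate, Defect): Alice gets 4 ≥ 3 from Defect, and Bob gets 7 ≥ 2 from Cooperate — Nash equilibrium.
(Defect, Cooperate): Alice prefers Cooperate (6 > 5) — not an equilibrium.
(Defect, Defect): Alice prefers Cooperate (4 > 3) — not an equilibrium.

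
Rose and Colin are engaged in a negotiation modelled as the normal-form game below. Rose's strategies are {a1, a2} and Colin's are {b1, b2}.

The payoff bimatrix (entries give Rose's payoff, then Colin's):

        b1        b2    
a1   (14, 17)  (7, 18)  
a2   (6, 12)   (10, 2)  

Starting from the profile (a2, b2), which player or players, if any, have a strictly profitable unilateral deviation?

Colin

Rose at (a2, b2) earns 10; deviating to a1 yields 7 — not better.
Colin earns 2; deviating to b1 yields 12 — a strict improvement.
Only Colin has a strictly profitable deviation.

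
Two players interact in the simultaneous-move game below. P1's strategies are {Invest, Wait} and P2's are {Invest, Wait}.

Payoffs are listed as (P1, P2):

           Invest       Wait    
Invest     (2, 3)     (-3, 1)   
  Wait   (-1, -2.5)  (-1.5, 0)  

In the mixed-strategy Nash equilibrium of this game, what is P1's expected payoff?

-4/3

First find q, the probability P2 plays Invest, from P1's indifference between Invest and Wait: 2q − 3(1−q) = −q − 1.5(1−q), giving q = 1/3.
Since P1 is indifferent in equilibrium, P1's expected payoff equals the payoff from either row against (1/3, 2/3). Using Invest: 2(1/3) − 3(2/3) = -4/3.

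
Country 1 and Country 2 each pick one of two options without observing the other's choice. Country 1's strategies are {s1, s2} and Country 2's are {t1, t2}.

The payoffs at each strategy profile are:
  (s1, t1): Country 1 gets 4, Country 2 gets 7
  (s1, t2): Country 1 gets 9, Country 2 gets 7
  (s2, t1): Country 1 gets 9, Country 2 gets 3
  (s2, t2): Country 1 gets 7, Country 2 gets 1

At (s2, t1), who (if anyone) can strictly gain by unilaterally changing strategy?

Neither

Country 1 at (s2, t1) earns 9; deviating to s1 yields 4 — not better.
Country 2 earns 3; deviating to t2 yields 1 — not better.
Neither player can strictly improve; the profile is a Nash equilibrium.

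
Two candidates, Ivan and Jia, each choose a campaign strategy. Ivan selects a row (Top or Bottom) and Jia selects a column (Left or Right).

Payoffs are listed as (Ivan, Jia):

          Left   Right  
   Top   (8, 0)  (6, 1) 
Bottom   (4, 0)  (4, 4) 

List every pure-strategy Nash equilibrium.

(Top, Right)

(Top, Left): Jia prefers Right (1 > 0) — not an equilibrium.
(Top, Right): Ivan gets 6 ≥ 4 from Bottom, and Jia gets 1 ≥ 0 from Left — Nash equilibrium.
(Bottom, Left): Ivan prefers Top (8 > 4); Jia prefers Right (4 > 0) — not an equilibrium.
(Bottom, Right): Ivan prefers Top (6 > 4) — not an equilibrium.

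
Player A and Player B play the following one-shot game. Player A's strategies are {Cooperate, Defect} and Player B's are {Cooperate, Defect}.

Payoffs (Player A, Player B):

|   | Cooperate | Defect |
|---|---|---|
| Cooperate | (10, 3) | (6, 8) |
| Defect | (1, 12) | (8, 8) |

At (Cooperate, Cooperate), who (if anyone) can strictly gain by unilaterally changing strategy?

Player A at (Cooperate, Cooperate) earns 10; deviating to Defect yields 1 — not better.
Player B earns 3; deviating to Defect yields 8 — a strict improvement.
Only Player B has a strictly profitable deviation.

Player B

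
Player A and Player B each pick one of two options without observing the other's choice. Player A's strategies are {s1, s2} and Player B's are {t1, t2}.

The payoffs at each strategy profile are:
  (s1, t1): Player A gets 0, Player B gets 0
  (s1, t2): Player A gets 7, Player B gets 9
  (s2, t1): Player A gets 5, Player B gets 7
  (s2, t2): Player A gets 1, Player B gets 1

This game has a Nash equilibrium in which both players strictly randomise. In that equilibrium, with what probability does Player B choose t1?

6/11

Let q be the probability that Player B plays t1. In a completely mixed equilibrium, Player A must be indifferent between s1 and s2.
Player A's expected payoff from s1 is 7(1−q); from s2 it is 5q + (1−q).
Setting these equal: −7q + 7 = 4q + 1, so q = 6/11.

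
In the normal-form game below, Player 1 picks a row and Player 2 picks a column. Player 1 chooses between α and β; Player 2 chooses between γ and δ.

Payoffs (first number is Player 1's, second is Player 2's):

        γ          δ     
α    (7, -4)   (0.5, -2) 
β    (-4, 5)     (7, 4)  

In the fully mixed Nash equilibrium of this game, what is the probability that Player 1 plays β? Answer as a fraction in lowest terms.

Let x be the probability that Player 1 plays α. In a completely mixed equilibrium, Player 2 must be indifferent between γ and δ.
Player 2's expected payoff from γ is −4x + 5(1−x); from δ it is −2x + 4(1−x).
Setting these equal: −9x + 5 = −6x + 4, so x = 1/3.
Therefore Player 1 plays β with probability 1 − 1/3 = 2/3.

2/3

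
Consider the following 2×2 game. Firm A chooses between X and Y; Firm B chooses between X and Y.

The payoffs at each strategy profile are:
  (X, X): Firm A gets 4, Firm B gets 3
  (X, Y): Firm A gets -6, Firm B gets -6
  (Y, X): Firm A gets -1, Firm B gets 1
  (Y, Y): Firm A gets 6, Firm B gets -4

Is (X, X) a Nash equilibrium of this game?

Yes

At (X, X), Firm A earns 4; switching to Y would give -1, so Firm A has no profitable deviation.
Firm B earns 3; switching to Y would give -6, so Firm B has no profitable deviation.
Neither player can gain by a unilateral deviation, so this profile is a Nash equilibrium.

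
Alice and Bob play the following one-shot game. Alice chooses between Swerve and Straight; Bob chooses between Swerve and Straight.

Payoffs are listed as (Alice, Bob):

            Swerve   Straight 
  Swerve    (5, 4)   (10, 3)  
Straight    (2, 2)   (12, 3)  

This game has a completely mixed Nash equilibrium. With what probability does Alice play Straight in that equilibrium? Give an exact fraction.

Let r be the probability that Alice plays Swerve. In a completely mixed equilibrium, Bob must be indifferent between Swerve and Straight.
Bob's expected payoff from Swerve is 4r + 2(1−r); from Straight it is 3r + 3(1−r).
Setting these equal: 2r + 2 = 3, so r = 1/2.
Therefore Alice plays Straight with probability 1 − 1/2 = 1/2.

1/2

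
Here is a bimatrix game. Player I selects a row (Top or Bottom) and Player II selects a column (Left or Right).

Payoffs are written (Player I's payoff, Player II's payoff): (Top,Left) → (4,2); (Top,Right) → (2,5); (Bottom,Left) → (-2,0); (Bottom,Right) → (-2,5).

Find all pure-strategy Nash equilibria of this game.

(Top, Left): Player II prefers Right (5 > 2) — not an equilibrium.
(Top, Right): Player I gets 2 ≥ -2 from Bottom, and Player II gets 5 ≥ 2 from Left — Nash equilibrium.
(Bottom, Left): Player I prefers Top (4 > -2); Player II prefers Right (5 > 0) — not an equilibrium.
(Bottom, Right): Player I prefers Top (2 > -2) — not an equilibrium.

(Top, Right)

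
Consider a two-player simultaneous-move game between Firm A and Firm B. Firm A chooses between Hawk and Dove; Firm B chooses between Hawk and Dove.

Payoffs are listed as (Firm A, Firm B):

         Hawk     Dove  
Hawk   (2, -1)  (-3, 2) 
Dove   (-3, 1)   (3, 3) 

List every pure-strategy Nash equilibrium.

(Dove, Dove)

(Hawk, Hawk): Firm B prefers Dove (2 > -1) — not an equilibrium.
(Hawk, Dove): Firm A prefers Dove (3 > -3) — not an equilibrium.
(Dove, Hawk): Firm A prefers Hawk (2 > -3); Firm B prefers Dove (3 > 1) — not an equilibrium.
(Dove, Dove): Firm A gets 3 ≥ -3 from Hawk, and Firm B gets 3 ≥ 1 from Hawk — Nash equilibrium.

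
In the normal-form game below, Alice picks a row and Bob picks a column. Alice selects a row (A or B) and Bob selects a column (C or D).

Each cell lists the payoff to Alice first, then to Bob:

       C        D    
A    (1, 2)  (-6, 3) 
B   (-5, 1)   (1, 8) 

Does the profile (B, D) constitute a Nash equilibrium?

At (B, D), Alice earns 1; switching to A would give -6, so Alice has no profitable deviation.
Bob earns 8; switching to C would give 1, so Bob has no profitable deviation.
Neither player can gain by a unilateral deviation, so this profile is a Nash equilibrium.

Yes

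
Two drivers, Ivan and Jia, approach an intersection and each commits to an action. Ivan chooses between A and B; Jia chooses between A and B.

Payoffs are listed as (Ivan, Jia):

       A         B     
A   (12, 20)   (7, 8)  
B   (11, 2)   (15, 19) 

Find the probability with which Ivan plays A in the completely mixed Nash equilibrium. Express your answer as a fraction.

Let x be the probability that Ivan plays A. In a completely mixed equilibrium, Jia must be indifferent between A and B.
Jia's expected payoff from A is 20x + 2(1−x); from B it is 8x + 19(1−x).
Setting these equal: 18x + 2 = −11x + 19, so x = 17/29.

17/29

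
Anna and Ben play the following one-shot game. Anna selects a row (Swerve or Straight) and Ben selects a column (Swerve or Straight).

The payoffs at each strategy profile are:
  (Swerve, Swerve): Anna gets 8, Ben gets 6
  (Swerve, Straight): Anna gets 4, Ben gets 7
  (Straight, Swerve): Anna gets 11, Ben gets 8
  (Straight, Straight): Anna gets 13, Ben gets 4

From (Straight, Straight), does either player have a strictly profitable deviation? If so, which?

Anna at (Straight, Straight) earns 13; deviating to Swerve yields 4 — not better.
Ben earns 4; deviating to Swerve yields 8 — a strict improvement.
Only Ben has a strictly profitable deviation.

Ben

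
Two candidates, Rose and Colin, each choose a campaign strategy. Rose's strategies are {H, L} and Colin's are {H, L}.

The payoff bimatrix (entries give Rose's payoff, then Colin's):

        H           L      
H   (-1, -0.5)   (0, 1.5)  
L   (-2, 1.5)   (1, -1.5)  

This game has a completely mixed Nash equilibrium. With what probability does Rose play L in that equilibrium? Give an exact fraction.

2/5

Let r be the probability that Rose plays H. In a completely mixed equilibrium, Colin must be indifferent between H and L.
Colin's expected payoff from H is −0.5r + 1.5(1−r); from L it is 1.5r − 1.5(1−r).
Setting these equal: −2r + 1.5 = 3r − 1.5, so r = 3/5.
Therefore Rose plays L with probability 1 − 3/5 = 2/5.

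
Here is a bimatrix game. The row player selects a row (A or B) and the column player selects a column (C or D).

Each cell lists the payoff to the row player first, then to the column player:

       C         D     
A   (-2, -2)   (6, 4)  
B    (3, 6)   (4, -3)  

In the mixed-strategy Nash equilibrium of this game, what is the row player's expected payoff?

26/7

First find q, the probability the column player plays C, from the row player's indifference between A and B: −2q + 6(1−q) = 3q + 4(1−q), giving q = 2/7.
Since the row player is indifferent in equilibrium, the row player's expected payoff equals the payoff from either row against (2/7, 5/7). Using A: −2(2/7) + 6(5/7) = 26/7.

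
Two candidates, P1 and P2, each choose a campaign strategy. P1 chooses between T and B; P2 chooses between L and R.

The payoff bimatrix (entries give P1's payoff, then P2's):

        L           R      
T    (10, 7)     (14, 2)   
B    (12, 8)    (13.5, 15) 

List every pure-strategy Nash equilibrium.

none

(T, L): P1 prefers B (12 > 10) — not an equilibrium.
(T, R): P2 prefers L (7 > 2) — not an equilibrium.
(B, L): P2 prefers R (15 > 8) — not an equilibrium.
(B, R): P1 prefers T (14 > 13.5) — not an equilibrium.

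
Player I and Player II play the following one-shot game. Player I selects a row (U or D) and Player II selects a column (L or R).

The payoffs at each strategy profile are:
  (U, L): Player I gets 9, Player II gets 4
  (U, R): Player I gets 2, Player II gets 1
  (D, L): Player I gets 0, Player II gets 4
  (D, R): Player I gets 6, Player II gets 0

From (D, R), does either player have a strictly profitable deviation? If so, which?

Player II

Player I at (D, R) earns 6; deviating to U yields 2 — not better.
Player II earns 0; deviating to L yields 4 — a strict improvement.
Only Player II has a strictly profitable deviation.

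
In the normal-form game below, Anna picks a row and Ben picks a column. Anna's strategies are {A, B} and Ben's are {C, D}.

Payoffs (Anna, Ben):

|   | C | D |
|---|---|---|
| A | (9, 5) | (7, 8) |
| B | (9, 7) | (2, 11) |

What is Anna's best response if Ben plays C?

Against C, Anna earns 9 from A and 9 from B.
So either strategy is a best response.

either — both A and B are best responses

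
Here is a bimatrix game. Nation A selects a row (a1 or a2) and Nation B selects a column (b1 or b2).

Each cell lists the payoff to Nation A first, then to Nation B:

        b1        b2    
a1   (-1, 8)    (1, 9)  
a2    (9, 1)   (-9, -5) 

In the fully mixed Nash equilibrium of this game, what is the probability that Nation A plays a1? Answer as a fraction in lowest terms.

Let p be the probability that Nation A plays a1. In a completely mixed equilibrium, Nation B must be indifferent between b1 and b2.
Nation B's expected payoff from b1 is 8p + (1−p); from b2 it is 9p − 5(1−p).
Setting these equal: 7p + 1 = 14p − 5, so p = 6/7.

6/7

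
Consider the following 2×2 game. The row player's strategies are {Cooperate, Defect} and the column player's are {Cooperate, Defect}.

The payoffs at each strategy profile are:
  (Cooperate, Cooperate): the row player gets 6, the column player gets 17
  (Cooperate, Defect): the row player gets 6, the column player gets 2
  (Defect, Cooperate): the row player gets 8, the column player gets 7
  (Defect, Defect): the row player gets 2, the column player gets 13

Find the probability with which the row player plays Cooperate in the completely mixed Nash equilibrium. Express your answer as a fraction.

2/7

Let r be the probability that the row player plays Cooperate. In a completely mixed equilibrium, the column player must be indifferent between Cooperate and Defect.
The column player's expected payoff from Cooperate is 17r + 7(1−r); from Defect it is 2r + 13(1−r).
Setting these equal: 10r + 7 = −11r + 13, so r = 2/7.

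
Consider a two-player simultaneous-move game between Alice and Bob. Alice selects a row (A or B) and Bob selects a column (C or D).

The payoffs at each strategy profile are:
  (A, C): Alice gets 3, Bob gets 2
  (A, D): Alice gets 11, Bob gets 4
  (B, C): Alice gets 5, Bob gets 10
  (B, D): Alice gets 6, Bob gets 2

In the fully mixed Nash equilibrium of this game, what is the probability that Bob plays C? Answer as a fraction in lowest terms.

Let c be the probability that Bob plays C. In a completely mixed equilibrium, Alice must be indifferent between A and B.
Alice's expected payoff from A is 3c + 11(1−c); from B it is 5c + 6(1−c).
Setting these equal: −8c + 11 = −c + 6, so c = 5/7.

5/7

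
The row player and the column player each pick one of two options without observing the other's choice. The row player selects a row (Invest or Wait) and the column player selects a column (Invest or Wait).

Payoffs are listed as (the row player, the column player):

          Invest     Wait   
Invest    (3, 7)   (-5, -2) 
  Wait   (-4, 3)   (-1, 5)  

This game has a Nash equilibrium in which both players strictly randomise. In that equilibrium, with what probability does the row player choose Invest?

2/11

Let x be the probability that the row player plays Invest. In a completely mixed equilibrium, the column player must be indifferent between Invest and Wait.
The column player's expected payoff from Invest is 7x + 3(1−x); from Wait it is −2x + 5(1−x).
Setting these equal: 4x + 3 = −7x + 5, so x = 2/11.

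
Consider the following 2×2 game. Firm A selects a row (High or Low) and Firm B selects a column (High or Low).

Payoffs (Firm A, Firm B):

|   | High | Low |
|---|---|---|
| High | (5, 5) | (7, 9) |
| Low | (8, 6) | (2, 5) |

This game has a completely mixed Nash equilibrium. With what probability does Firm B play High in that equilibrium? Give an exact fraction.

5/8

Let q be the probability that Firm B plays High. In a completely mixed equilibrium, Firm A must be indifferent between High and Low.
Firm A's expected payoff from High is 5q + 7(1−q); from Low it is 8q + 2(1−q).
Setting these equal: −2q + 7 = 6q + 2, so q = 5/8.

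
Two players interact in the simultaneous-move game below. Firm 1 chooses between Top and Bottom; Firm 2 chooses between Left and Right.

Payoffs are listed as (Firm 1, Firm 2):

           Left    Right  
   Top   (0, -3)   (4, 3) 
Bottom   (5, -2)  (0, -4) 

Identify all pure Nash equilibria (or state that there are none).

(Top, Right) and (Bottom, Left)

(Top, Left): Firm 1 prefers Bottom (5 > 0); Firm 2 prefers Right (3 > -3) — not an equilibrium.
(Top, Right): Firm 1 gets 4 ≥ 0 from Bottom, and Firm 2 gets 3 ≥ -3 from Left — Nash equilibrium.
(Bottom, Left): Firm 1 gets 5 ≥ 0 from Top, and Firm 2 gets -2 ≥ -4 from Right — Nash equilibrium.
(Bottom, Right): Firm 1 prefers Top (4 > 0); Firm 2 prefers Left (-2 > -4) — not an equilibrium.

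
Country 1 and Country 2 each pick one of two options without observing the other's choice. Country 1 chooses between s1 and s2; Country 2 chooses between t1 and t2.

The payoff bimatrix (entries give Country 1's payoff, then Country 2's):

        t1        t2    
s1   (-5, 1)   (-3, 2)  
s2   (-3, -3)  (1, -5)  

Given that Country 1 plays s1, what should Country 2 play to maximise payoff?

Against s1, Country 2 earns 1 from t1 and 2 from t2.
So t2 is the best response.

t2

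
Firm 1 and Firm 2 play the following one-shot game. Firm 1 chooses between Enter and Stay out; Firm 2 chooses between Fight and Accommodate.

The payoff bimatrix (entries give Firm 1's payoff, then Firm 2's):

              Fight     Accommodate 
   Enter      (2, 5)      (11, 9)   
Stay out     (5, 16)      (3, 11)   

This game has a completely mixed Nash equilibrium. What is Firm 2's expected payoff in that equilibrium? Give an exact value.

89/9

First find x, the probability Firm 1 plays Enter, from Firm 2's indifference between Fight and Accommodate: 5x + 16(1−x) = 9x + 11(1−x), giving x = 5/9.
Since Firm 2 is indifferent in equilibrium, Firm 2's expected payoff equals the payoff from either column against (5/9, 4/9). Using Fight: 5(5/9) + 16(4/9) = 89/9.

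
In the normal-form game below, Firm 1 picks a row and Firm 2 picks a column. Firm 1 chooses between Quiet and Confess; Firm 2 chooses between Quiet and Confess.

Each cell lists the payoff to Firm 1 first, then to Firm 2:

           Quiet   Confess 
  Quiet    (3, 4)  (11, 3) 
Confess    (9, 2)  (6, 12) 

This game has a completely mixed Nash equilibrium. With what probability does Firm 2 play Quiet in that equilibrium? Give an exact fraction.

5/11

Let q be the probability that Firm 2 plays Quiet. In a completely mixed equilibrium, Firm 1 must be indifferent between Quiet and Confess.
Firm 1's expected payoff from Quiet is 3q + 11(1−q); from Confess it is 9q + 6(1−q).
Setting these equal: −8q + 11 = 3q + 6, so q = 5/11.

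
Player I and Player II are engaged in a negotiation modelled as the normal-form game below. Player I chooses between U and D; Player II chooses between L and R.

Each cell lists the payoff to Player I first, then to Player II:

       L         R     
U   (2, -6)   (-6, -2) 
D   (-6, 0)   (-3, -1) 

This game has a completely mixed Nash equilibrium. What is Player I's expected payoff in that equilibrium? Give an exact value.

First find q, the probability Player II plays L, from Player I's indifference between U and D: 2q − 6(1−q) = −6q − 3(1−q), giving q = 3/11.
Since Player I is indifferent in equilibrium, Player I's expected payoff equals the payoff from either row against (3/11, 8/11). Using U: 2(3/11) − 6(8/11) = -42/11.

-42/11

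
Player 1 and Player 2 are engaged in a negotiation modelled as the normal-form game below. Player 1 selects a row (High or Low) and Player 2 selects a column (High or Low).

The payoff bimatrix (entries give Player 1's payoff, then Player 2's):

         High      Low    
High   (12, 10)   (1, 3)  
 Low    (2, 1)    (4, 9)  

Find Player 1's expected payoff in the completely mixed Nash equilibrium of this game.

First find q, the probability Player 2 plays High, from Player 1's indifference between High and Low: 12q + (1−q) = 2q + 4(1−q), giving q = 3/13.
Since Player 1 is indifferent in equilibrium, Player 1's expected payoff equals the payoff from either row against (3/13, 10/13). Using High: 12(3/13) + (10/13) = 46/13.

46/13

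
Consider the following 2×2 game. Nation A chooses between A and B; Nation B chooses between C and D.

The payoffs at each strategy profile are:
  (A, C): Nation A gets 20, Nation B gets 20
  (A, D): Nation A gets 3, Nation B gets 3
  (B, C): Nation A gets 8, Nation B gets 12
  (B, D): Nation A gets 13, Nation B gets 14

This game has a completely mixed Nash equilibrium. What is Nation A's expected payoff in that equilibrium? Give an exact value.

First find y, the probability Nation B plays C, from Nation A's indifference between A and B: 20y + 3(1−y) = 8y + 13(1−y), giving y = 5/11.
Since Nation A is indifferent in equilibrium, Nation A's expected payoff equals the payoff from either row against (5/11, 6/11). Using A: 20(5/11) + 3(6/11) = 118/11.

118/11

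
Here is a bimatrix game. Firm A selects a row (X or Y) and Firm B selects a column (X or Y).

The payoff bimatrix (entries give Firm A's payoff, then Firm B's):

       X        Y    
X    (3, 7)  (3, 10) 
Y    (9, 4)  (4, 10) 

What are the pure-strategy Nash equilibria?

(X, X): Firm A prefers Y (9 > 3); Firm B prefers Y (10 > 7) — not an equilibrium.
(X, Y): Firm A prefers Y (4 > 3) — not an equilibrium.
(Y, X): Firm B prefers Y (10 > 4) — not an equilibrium.
(Y, Y): Firm A gets 4 ≥ 3 from X, and Firm B gets 10 ≥ 4 from X — Nash equilibrium.

(Y, Y)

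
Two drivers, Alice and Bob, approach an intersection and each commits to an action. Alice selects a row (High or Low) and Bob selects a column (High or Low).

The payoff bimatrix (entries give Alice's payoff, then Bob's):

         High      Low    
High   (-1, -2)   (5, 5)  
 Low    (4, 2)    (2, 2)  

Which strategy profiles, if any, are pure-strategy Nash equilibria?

(High, High): Alice prefers Low (4 > -1); Bob prefers Low (5 > -2) — not an equilibrium.
(High, Low): Alice gets 5 ≥ 2 from Low, and Bob gets 5 ≥ -2 from High — Nash equilibrium.
(Low, High): Alice gets 4 ≥ -1 from High, and Bob gets 2 ≥ 2 from Low — Nash equilibrium.
(Low, Low): Alice prefers High (5 > 2) — not an equilibrium.

(High, Low) and (Low, High)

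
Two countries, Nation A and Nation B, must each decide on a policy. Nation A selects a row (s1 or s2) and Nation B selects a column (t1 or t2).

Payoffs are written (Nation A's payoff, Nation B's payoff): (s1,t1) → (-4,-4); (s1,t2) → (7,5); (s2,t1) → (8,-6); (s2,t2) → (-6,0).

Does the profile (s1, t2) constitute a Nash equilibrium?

Yes

At (s1, t2), Nation A earns 7; switching to s2 would give -6, so Nation A has no profitable deviation.
Nation B earns 5; switching to t1 would give -4, so Nation B has no profitable deviation.
Neither player can gain by a unilateral deviation, so this profile is a Nash equilibrium.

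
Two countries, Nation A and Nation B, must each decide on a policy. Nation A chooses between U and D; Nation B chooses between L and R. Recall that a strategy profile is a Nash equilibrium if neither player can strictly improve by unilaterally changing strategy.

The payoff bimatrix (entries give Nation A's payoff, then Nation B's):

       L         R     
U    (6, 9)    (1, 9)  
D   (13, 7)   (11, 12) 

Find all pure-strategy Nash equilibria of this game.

(D, R)

(U, L): Nation A prefers D (13 > 6) — not an equilibrium.
(U, R): Nation A prefers D (11 > 1) — not an equilibrium.
(D, L): Nation B prefers R (12 > 7) — not an equilibrium.
(D, R): Nation A gets 11 ≥ 1 from U, and Nation B gets 12 ≥ 7 from L — Nash equilibrium.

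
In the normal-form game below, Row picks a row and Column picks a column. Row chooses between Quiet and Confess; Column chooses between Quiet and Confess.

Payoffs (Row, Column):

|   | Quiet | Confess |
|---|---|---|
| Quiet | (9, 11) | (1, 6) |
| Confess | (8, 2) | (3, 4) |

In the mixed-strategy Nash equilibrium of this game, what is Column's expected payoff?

First find p, the probability Row plays Quiet, from Column's indifference between Quiet and Confess: 11p + 2(1−p) = 6p + 4(1−p), giving p = 2/7.
Since Column is indifferent in equilibrium, Column's expected payoff equals the payoff from either column against (2/7, 5/7). Using Quiet: 11(2/7) + 2(5/7) = 32/7.

32/7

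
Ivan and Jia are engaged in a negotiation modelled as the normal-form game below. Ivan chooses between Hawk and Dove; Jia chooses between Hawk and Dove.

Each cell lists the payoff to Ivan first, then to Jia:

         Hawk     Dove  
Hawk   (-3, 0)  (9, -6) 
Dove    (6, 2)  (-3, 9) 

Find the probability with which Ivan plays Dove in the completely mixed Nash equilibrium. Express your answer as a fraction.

6/13

Let p be the probability that Ivan plays Hawk. In a completely mixed equilibrium, Jia must be indifferent between Hawk and Dove.
Jia's expected payoff from Hawk is 2(1−p); from Dove it is −6p + 9(1−p).
Setting these equal: −2p + 2 = −15p + 9, so p = 7/13.
Therefore Ivan plays Dove with probability 1 − 7/13 = 6/13.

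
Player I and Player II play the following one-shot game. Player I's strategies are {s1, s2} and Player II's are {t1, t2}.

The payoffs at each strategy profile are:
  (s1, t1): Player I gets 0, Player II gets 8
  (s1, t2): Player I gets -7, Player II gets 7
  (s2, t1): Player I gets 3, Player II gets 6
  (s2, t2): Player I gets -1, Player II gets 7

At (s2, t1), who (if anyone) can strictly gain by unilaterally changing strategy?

Player I at (s2, t1) earns 3; deviating to s1 yields 0 — not better.
Player II earns 6; deviating to t2 yields 7 — a strict improvement.
Only Player II has a strictly profitable deviation.

Player II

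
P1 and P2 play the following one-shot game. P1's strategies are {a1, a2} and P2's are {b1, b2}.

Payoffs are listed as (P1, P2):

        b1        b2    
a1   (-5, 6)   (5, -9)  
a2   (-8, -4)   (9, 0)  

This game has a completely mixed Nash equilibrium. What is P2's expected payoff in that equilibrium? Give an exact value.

-36/19

First find x, the probability P1 plays a1, from P2's indifference between b1 and b2: 6x − 4(1−x) = −9x, giving x = 4/19.
Since P2 is indifferent in equilibrium, P2's expected payoff equals the payoff from either column against (4/19, 15/19). Using b1: 6(4/19) − 4(15/19) = -36/19.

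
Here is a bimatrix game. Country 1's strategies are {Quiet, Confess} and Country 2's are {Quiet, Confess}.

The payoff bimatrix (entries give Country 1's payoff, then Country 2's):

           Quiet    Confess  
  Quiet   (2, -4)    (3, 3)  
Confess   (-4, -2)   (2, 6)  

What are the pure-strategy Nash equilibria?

(Quiet, Confess)

(Quiet, Quiet): Country 2 prefers Confess (3 > -4) — not an equilibrium.
(Quiet, Confess): Country 1 gets 3 ≥ 2 from Confess, and Country 2 gets 3 ≥ -4 from Quiet — Nash equilibrium.
(Confess, Quiet): Country 1 prefers Quiet (2 > -4); Country 2 prefers Confess (6 > -2) — not an equilibrium.
(Confess, Confess): Country 1 prefers Quiet (3 > 2) — not an equilibrium.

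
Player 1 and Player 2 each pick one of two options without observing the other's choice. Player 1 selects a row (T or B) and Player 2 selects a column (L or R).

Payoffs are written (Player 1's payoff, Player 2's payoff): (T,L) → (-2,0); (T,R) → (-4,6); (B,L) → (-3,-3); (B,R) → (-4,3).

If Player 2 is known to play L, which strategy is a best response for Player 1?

Against L, Player 1 earns -2 from T and -3 from B.
So T is the best response.

T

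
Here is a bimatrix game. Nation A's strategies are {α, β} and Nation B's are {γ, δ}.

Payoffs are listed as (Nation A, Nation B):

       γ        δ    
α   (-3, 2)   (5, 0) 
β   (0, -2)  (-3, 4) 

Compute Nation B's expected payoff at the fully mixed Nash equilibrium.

First find x, the probability Nation A plays α, from Nation B's indifference between γ and δ: 2x − 2(1−x) = 4(1−x), giving x = 3/4.
Since Nation B is indifferent in equilibrium, Nation B's expected payoff equals the payoff from either column against (3/4, 1/4). Using γ: 2(3/4) − 2(1/4) = 1.

1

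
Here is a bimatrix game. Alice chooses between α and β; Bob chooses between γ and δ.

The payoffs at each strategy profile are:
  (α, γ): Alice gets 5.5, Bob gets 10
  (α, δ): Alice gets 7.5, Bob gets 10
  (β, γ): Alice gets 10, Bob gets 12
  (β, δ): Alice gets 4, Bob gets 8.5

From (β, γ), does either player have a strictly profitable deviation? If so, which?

Neither

Alice at (β, γ) earns 10; deviating to α yields 5.5 — not better.
Bob earns 12; deviating to δ yields 8.5 — not better.
Neither player can strictly improve; the profile is a Nash equilibrium.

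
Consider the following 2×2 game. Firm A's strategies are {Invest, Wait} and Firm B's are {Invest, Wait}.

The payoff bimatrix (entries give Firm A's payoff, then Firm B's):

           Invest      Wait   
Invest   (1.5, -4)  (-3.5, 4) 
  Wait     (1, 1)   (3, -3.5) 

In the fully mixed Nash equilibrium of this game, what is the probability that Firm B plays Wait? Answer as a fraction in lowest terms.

1/14

Let y be the probability that Firm B plays Invest. In a completely mixed equilibrium, Firm A must be indifferent between Invest and Wait.
Firm A's expected payoff from Invest is 1.5y − 3.5(1−y); from Wait it is y + 3(1−y).
Setting these equal: 5y − 3.5 = −2y + 3, so y = 13/14.
Therefore Firm B plays Wait with probability 1 − 13/14 = 1/14.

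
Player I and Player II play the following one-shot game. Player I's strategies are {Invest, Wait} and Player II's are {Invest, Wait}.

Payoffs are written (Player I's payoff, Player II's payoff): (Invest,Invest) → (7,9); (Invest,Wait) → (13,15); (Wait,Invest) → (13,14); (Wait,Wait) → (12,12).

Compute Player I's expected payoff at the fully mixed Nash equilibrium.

First find q, the probability Player II plays Invest, from Player I's indifference between Invest and Wait: 7q + 13(1−q) = 13q + 12(1−q), giving q = 1/7.
Since Player I is indifferent in equilibrium, Player I's expected payoff equals the payoff from either row against (1/7, 6/7). Using Invest: 7(1/7) + 13(6/7) = 85/7.

85/7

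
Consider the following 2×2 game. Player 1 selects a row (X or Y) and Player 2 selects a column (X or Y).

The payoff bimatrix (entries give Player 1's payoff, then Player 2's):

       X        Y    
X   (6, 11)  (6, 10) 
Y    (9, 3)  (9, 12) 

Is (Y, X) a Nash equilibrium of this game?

No

At (Y, X), Player 1 earns 9; switching to X would give 6, so Player 1 has no profitable deviation.
Player 2 earns 3; switching to Y would give 12, so Player 2 would deviate.
Since at least one player can profitably deviate, this is not a Nash equilibrium.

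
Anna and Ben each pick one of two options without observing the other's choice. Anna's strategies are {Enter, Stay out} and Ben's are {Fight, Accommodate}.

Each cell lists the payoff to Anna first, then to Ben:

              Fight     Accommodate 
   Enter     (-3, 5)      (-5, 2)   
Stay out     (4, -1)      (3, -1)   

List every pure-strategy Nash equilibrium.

(Enter, Fight): Anna prefers Stay out (4 > -3) — not an equilibrium.
(Enter, Accommodate): Anna prefers Stay out (3 > -5); Ben prefers Fight (5 > 2) — not an equilibrium.
(Stay out, Fight): Anna gets 4 ≥ -3 from Enter, and Ben gets -1 ≥ -1 from Accommodate — Nash equilibrium.
(Stay out, Accommodate): Anna gets 3 ≥ -5 from Enter, and Ben gets -1 ≥ -1 from Fight — Nash equilibrium.

(Stay out, Fight) and (Stay out, Accommodate)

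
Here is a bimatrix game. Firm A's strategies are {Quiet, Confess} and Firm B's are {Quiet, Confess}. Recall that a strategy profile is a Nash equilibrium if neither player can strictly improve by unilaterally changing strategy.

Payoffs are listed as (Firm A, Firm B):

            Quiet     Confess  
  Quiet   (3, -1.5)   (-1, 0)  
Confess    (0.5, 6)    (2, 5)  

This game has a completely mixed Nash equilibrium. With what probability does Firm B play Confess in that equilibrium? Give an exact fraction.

5/11

Let q be the probability that Firm B plays Quiet. In a completely mixed equilibrium, Firm A must be indifferent between Quiet and Confess.
Firm A's expected payoff from Quiet is 3q − (1−q); from Confess it is 0.5q + 2(1−q).
Setting these equal: 4q − 1 = −1.5q + 2, so q = 6/11.
Therefore Firm B plays Confess with probability 1 − 6/11 = 5/11.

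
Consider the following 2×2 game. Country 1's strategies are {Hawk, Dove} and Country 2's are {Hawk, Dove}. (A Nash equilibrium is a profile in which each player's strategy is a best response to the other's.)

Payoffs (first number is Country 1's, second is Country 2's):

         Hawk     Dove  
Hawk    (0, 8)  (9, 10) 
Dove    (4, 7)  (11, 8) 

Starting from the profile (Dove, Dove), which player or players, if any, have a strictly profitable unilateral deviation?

Neither

Country 1 at (Dove, Dove) earns 11; deviating to Hawk yields 9 — not better.
Country 2 earns 8; deviating to Hawk yields 7 — not better.
Neither player can strictly improve; the profile is a Nash equilibrium.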